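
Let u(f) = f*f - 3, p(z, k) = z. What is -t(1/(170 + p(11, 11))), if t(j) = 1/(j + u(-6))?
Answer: -181/5974 ≈ -0.030298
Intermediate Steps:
u(f) = -3 + f² (u(f) = f² - 3 = -3 + f²)
t(j) = 1/(33 + j) (t(j) = 1/(j + (-3 + (-6)²)) = 1/(j + (-3 + 36)) = 1/(j + 33) = 1/(33 + j))
-t(1/(170 + p(11, 11))) = -1/(33 + 1/(170 + 11)) = -1/(33 + 1/181) = -1/5974/181 = -1*181/5974 = -181/5974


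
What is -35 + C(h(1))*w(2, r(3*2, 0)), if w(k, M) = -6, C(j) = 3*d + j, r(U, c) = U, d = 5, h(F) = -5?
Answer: -95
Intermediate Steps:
C(j) = 15 + j (C(j) = 3*5 + j = 15 + j)
-35 + C(h(1))*w(2, r(3*2, 0)) = -35 + (15 - 5)*(-6) = -35 + 10*(-6) = -35 - 60 = -95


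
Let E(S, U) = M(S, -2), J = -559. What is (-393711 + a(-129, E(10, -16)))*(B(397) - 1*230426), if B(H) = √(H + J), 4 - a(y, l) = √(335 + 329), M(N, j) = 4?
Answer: (230426 - 9*I*√2)*(393707 + 2*√166) ≈ 9.0726e+10 - 5.0114e+6*I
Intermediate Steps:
E(S, U) = 4
a(y, l) = 4 - 2*√166 (a(y, l) = 4 - √(335 + 329) = 4 - √664 = 4 - 2*√166)
B(H) = √(-559 + H) (B(H) = √(H - 559) = √(-559 + H))
(-393711 + a(-129, E(10, -16)))*(B(397) - 1*230426) = (-393711 + (4 - 2*√166))*(√(-559 + 397) - 1*230426) = (-393707 - 2*√166)*(√(-162) - 230426) = (-393707 - 2*√166)*(9*I*√2 - 230426) = (-393707 - 2*√166)*(-230426 + 9*I*√2)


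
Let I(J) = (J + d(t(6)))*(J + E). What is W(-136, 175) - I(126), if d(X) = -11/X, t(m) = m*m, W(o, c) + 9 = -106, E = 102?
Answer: -86320/3 ≈ -28773.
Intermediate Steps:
W(o, c) = -115 (W(o, c) = -9 - 106 = -115)
t(m) = m²
I(J) = (102 + J)*(-11/36 + J) (I(J) = (J - 11/(6²))*(J + 102) = (J - 11/36)*(102 + J) = (-11/36 + J)*(102 + J) = (102 + J)*(-11/36 + J))
W(-136, 175) - I(126) = -115 - (-187/6 + 126² + (3661/36)*126) = -115 - (-187/6 + 15876 + 25627/2) = -115 - 1*85975/3 = -115 - 85975/3 = -86320/3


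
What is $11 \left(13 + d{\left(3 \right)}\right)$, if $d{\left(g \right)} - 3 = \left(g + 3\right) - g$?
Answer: $209$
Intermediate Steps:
$d{\left(g \right)} = 6$ ($d{\left(g \right)} = 3 + \left(\left(g + 3\right) - g\right) = 3 + \left(\left(3 + g\right) - g\right) = 3 + 3 = 6$)
$11 \left(13 + d{\left(3 \right)}\right) = 11 \left(13 + 6\right) = 11 \cdot 19 = 209$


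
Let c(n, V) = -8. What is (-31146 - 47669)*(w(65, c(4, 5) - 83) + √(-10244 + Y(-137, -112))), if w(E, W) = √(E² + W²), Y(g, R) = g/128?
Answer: -1024595*√74 - 78815*I*√2622738/16 ≈ -8.8139e+6 - 7.9775e+6*I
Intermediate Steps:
Y(g, R) = g/128 (Y(g, R) = g*(1/128) = g/128)
(-31146 - 47669)*(w(65, c(4, 5) - 83) + √(-10244 + Y(-137, -112))) = (-31146 - 47669)*(√(65² + (-8 - 83)²) + √(-10244 + (1/128)*(-137))) = -78815*(√(4225 + (-91)²) + √(-10244 - 137/128)) = -78815*(√(4225 + 8281) + √(-1311369/128)) = -78815*(√12506 + I*√2622738/16) = -78815*(13*√74 + I*√2622738/16) = -1024595*√74 - 78815*I*√2622738/16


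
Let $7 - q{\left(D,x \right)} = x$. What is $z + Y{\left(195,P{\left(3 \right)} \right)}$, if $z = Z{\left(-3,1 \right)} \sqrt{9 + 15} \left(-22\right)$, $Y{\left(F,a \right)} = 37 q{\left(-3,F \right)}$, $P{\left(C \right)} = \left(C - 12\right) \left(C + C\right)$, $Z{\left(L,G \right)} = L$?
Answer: $-6956 + 132 \sqrt{6} \approx -6632.7$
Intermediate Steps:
$q{\left(D,x \right)} = 7 - x$
$P{\left(C \right)} = 2 C \left(-12 + C\right)$ ($P{\left(C \right)} = \left(-12 + C\right) 2 C = 2 C \left(-12 + C\right)$)
$Y{\left(F,a \right)} = 259 - 37 F$ ($Y{\left(F,a \right)} = 37 \left(7 - F\right) = 259 - 37 F$)
$z = 132 \sqrt{6}$ ($z = - 3 \sqrt{9 + 15} \left(-22\right) = - 3 \sqrt{24} \left(-22\right) = - 3 \cdot 2 \sqrt{6} \left(-22\right) = - 6 \sqrt{6} \left(-22\right) = 132 \sqrt{6} \approx 323.33$)
$z + Y{\left(195,P{\left(3 \right)} \right)} = 132 \sqrt{6} + \left(259 - 7215\right) = 132 \sqrt{6} - 6956 = -6956 + 132 \sqrt{6}$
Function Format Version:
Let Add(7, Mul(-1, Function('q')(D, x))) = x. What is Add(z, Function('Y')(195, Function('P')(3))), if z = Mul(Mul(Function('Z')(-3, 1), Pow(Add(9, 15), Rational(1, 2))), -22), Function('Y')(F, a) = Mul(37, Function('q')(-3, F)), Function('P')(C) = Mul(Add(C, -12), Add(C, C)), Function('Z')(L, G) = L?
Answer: Add(-6956, Mul(132, Pow(6, Rational(1, 2)))) ≈ -6632.7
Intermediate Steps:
Function('q')(D, x) = Add(7, Mul(-1, x))
Function('P')(C) = Mul(2, C, Add(-12, C)) (Function('P')(C) = Mul(Add(-12, C), Mul(2, C)) = Mul(2, C, Add(-12, C)))
Function('Y')(F, a) = Add(259, Mul(-37, F)) (Function('Y')(F, a) = Mul(37, Add(7, Mul(-1, F))) = Add(259, Mul(-37, F)))
z = Mul(132, Pow(6, Rational(1, 2))) (z = Mul(Mul(-3, Pow(Add(9, 15), Rational(1, 2))), -22) = Mul(Mul(-3, Pow(24, Rational(1, 2))), -22) = Mul(Mul(-3, Mul(2, Pow(6, Rational(1, 2)))), -22) = Mul(Mul(-6, Pow(6, Rational(1, 2))), -22) = Mul(132, Pow(6, Rational(1, 2))) ≈ 323.33)
Add(z, Function('Y')(195, Function('P')(3))) = Add(Mul(132, Pow(6, Rational(1, 2))), Add(259, Mul(-37, 195))) = Add(Mul(132, Pow(6, Rational(1, 2))), Add(259, -7215)) = Add(Mul(132, Pow(6, Rational(1, 2))), -6956) = Add(-6956, Mul(132, Pow(6, Rational(1, 2))))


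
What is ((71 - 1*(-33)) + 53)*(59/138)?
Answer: 9263/138 ≈ 67.123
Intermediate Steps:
((71 - 1*(-33)) + 53)*(59/138) = ((71 + 33) + 53)*(59*(1/138)) = (104 + 53)*(59/138) = 157*(59/138) = 9263/138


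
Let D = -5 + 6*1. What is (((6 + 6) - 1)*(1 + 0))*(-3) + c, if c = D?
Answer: -32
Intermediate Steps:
D = 1 (D = -5 + 6 = 1)
c = 1
(((6 + 6) - 1)*(1 + 0))*(-3) + c = (((6 + 6) - 1)*(1 + 0))*(-3) + 1 = ((12 - 1)*1)*(-3) + 1 = (11*1)*(-3) + 1 = 11*(-3) + 1 = -33 + 1 = -32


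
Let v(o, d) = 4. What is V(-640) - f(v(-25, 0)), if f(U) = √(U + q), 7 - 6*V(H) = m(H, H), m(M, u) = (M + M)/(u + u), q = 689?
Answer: 1 - 3*√77 ≈ -25.325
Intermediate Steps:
m(M, u) = M/u (m(M, u) = (2*M)/((2*u)) = (2*M)*(1/(2*u)) = M/u)
V(H) = 1 (V(H) = 7/6 - H/(6*H) = 7/6 - ⅙*1 = 7/6 - ⅙ = 1)
f(U) = √(689 + U) (f(U) = √(U + 689) = √(689 + U))
V(-640) - f(v(-25, 0)) = 1 - √(689 + 4) = 1 - √693 = 1 - 3*√77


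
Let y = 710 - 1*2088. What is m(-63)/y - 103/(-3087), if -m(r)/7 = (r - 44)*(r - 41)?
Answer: 9254111/163611 ≈ 56.562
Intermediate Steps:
m(r) = -7*(-44 + r)*(-41 + r) (m(r) = -7*(r - 44)*(r - 41) = -7*(-44 + r)*(-41 + r))
y = -1378 (y = 710 - 2088 = -1378)
m(-63)/y - 103/(-3087) = (-12628 - 7*(-63)**2 + 595*(-63))/(-1378) - 103/(-3087) = (-12628 - 7*3969 - 37485)*(-1/1378) - 103*(-1/3087) = (-12628 - 27783 - 37485)*(-1/1378) + 103/3087 = -77896*(-1/1378) + 103/3087 = 2996/53 + 103/3087 = 9254111/163611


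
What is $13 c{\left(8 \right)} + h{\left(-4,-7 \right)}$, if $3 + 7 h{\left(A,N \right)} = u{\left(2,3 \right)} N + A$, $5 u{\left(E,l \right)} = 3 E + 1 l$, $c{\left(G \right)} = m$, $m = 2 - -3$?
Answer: $\frac{311}{5} \approx 62.2$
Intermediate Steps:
$m = 5$ ($m = 2 + 3 = 5$)
$c{\left(G \right)} = 5$
$u{\left(E,l \right)} = \frac{l}{5} + \frac{3 E}{5}$ ($u{\left(E,l \right)} = \frac{3 E + 1 l}{5} = \frac{3 E + l}{5} = \frac{l + 3 E}{5} = \frac{l}{5} + \frac{3 E}{5}$)
$h{\left(A,N \right)} = - \frac{3}{7} + \frac{A}{7} + \frac{9 N}{35}$ ($h{\left(A,N \right)} = - \frac{3}{7} + \frac{\left(\frac{1}{5} \cdot 3 + \frac{3}{5} \cdot 2\right) N + A}{7} = - \frac{3}{7} + \frac{\left(\frac{3}{5} + \frac{6}{5}\right) N + A}{7} = - \frac{3}{7} + \frac{\frac{9 N}{5} + A}{7} = - \frac{3}{7} + \frac{A + \frac{9 N}{5}}{7} = - \frac{3}{7} + \left(\frac{A}{7} + \frac{9 N}{35}\right) = - \frac{3}{7} + \frac{A}{7} + \frac{9 N}{35}$)
$13 c{\left(8 \right)} + h{\left(-4,-7 \right)} = 13 \cdot 5 + \left(- \frac{3}{7} + \frac{1}{7} \left(-4\right) + \frac{9}{35} \left(-7\right)\right) = 65 - \frac{14}{5} = \frac{311}{5}$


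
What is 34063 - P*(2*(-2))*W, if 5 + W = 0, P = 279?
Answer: 28483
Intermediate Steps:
W = -5 (W = -5 + 0 = -5)
34063 - P*(2*(-2))*W = 34063 - 279*(2*(-2))*(-5) = 34063 - 279*(-4*(-5)) = 34063 - 279*20 = 34063 - 1*5580 = 34063 - 5580 = 28483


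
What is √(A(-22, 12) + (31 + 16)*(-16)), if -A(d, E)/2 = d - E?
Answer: 6*I*√19 ≈ 26.153*I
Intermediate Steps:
A(d, E) = -2*d + 2*E (A(d, E) = -2*(d - E) = -2*d + 2*E)
√(A(-22, 12) + (31 + 16)*(-16)) = √((-2*(-22) + 2*12) + (31 + 16)*(-16)) = √((44 + 24) + 47*(-16)) = √(68 - 752) = √(-684) = 6*I*√19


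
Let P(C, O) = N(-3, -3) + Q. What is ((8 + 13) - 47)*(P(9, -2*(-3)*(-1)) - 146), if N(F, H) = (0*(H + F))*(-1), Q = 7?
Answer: 3614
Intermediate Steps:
N(F, H) = 0 (N(F, H) = (0*(F + H))*(-1) = 0*(-1) = 0)
P(C, O) = 7 (P(C, O) = 0 + 7 = 7)
((8 + 13) - 47)*(P(9, -2*(-3)*(-1)) - 146) = ((8 + 13) - 47)*(7 - 146) = (21 - 47)*(-139) = -26*(-139) = 3614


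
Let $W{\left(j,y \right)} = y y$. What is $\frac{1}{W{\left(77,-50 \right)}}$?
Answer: $\frac{1}{2500} \approx 0.0004$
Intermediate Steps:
$W{\left(j,y \right)} = y^{2}$
$\frac{1}{W{\left(77,-50 \right)}} = \frac{1}{\left(-50\right)^{2}} = \frac{1}{2500}$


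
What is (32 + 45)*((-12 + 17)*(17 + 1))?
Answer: 6930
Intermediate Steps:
(32 + 45)*((-12 + 17)*(17 + 1)) = 77*(5*18) = 77*90 = 6930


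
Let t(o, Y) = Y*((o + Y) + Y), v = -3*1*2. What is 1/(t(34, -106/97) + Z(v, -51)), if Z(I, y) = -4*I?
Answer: -9409/101300 ≈ -0.092883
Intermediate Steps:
v = -6 (v = -3*2 = -6)
t(o, Y) = Y*(o + 2*Y) (t(o, Y) = Y*((Y + o) + Y) = Y*(o + 2*Y))
1/(t(34, -106/97) + Z(v, -51)) = 1/((-106/97)*(34 + 2*(-106/97)) - 4*(-6)) = 1/((-106*1/97)*(34 + 2*(-106*1/97)) + 24) = 1/(-106*(34 + 2*(-106/97))/97 + 24) = 1/(-106*(34 - 212/97)/97 + 24) = 1/(-106/97*3086/97 + 24) = 1/(-327116/9409 + 24) = 1/(-101300/9409) = -9409/101300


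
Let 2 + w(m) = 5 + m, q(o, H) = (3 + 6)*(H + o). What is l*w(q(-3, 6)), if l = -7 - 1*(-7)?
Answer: 0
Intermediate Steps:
q(o, H) = 9*H + 9*o (q(o, H) = 9*(H + o) = 9*H + 9*o)
w(m) = 3 + m (w(m) = -2 + (5 + m) = 3 + m)
l = 0 (l = -7 + 7 = 0)
l*w(q(-3, 6)) = 0*(3 + (9*6 + 9*(-3))) = 0*(3 + (54 - 27)) = 0*(3 + 27) = 0*30 = 0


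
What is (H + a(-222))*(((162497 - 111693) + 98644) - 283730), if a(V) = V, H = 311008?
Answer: -41732965652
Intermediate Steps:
(H + a(-222))*(((162497 - 111693) + 98644) - 283730) = (311008 - 222)*(((162497 - 111693) + 98644) - 283730) = 310786*((50804 + 98644) - 283730) = 310786*(149448 - 283730) = 310786*(-134282) = -41732965652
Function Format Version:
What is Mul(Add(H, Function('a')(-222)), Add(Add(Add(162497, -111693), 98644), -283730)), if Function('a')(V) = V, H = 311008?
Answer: -41732965652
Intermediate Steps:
Mul(Add(H, Function('a')(-222)), Add(Add(Add(162497, -111693), 98644), -283730)) = Mul(Add(311008, -222), Add(Add(Add(162497, -111693), 98644), -283730)) = Mul(310786, Add(Add(50804, 98644), -283730)) = Mul(310786, Add(149448, -283730)) = Mul(310786, -134282) = -41732965652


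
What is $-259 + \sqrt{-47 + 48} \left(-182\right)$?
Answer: $-441$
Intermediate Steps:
$-259 + \sqrt{-47 + 48} \left(-182\right) = -259 + \sqrt{1} \left(-182\right) = -259 + 1 \left(-182\right) = -259 - 182 = -441$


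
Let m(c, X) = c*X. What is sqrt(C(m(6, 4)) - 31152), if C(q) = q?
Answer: 2*I*sqrt(7782) ≈ 176.43*I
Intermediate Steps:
m(c, X) = X*c
sqrt(C(m(6, 4)) - 31152) = sqrt(4*6 - 31152) = sqrt(24 - 31152) = sqrt(-31128) = 2*I*sqrt(7782)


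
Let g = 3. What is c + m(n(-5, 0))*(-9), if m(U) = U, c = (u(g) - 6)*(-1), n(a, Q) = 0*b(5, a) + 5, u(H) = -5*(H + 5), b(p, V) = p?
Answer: 1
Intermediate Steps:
u(H) = -25 - 5*H (u(H) = -5*(5 + H) = -25 - 5*H)
n(a, Q) = 5 (n(a, Q) = 0*5 + 5 = 0 + 5 = 5)
c = 46 (c = ((-25 - 5*3) - 6)*(-1) = ((-25 - 15) - 6)*(-1) = (-40 - 6)*(-1) = -46*(-1) = 46)
c + m(n(-5, 0))*(-9) = 46 + 5*(-9) = 46 - 45 = 1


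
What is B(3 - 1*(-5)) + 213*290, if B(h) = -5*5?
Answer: 61745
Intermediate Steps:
B(h) = -25
B(3 - 1*(-5)) + 213*290 = -25 + 213*290 = -25 + 61770 = 61745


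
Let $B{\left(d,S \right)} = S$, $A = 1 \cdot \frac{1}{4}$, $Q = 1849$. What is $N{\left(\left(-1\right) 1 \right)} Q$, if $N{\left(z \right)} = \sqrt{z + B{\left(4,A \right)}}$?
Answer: $\frac{1849 i \sqrt{3}}{2} \approx 1601.3 i$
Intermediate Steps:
$A = \frac{1}{4}$ ($A = 1 \cdot \frac{1}{4} = \frac{1}{4} \approx 0.25$)
$N{\left(z \right)} = \sqrt{\frac{1}{4} + z}$ ($N{\left(z \right)} = \sqrt{z + \frac{1}{4}} = \sqrt{\frac{1}{4} + z}$)
$N{\left(\left(-1\right) 1 \right)} Q = \frac{\sqrt{1 + 4 \left(\left(-1\right) 1\right)}}{2} \cdot 1849 = \frac{\sqrt{1 + 4 \left(-1\right)}}{2} \cdot 1849 = \frac{\sqrt{1 - 4}}{2} \cdot 1849 = \frac{\sqrt{-3}}{2} \cdot 1849 = \frac{i \sqrt{3}}{2} \cdot 1849 = \frac{1849 i \sqrt{3}}{2}$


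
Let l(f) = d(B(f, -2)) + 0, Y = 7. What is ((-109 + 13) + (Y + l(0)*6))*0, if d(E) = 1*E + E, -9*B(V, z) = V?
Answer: 0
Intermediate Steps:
B(V, z) = -V/9
d(E) = 2*E (d(E) = E + E = 2*E)
l(f) = -2*f/9 (l(f) = 2*(-f/9) + 0 = -2*f/9 + 0 = -2*f/9)
((-109 + 13) + (Y + l(0)*6))*0 = ((-109 + 13) + (7 - 2/9*0*6))*0 = (-96 + (7 + 0*6))*0 = (-96 + (7 + 0))*0 = (-96 + 7)*0 = -89*0 = 0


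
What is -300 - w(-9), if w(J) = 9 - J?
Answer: -318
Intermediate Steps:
-300 - w(-9) = -300 - (9 - 1*(-9)) = -300 - (9 + 9) = -300 - 1*18 = -300 - 18 = -318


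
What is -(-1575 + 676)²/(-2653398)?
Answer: 808201/2653398 ≈ 0.30459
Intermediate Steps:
-(-1575 + 676)²/(-2653398) = -1*(-899)²*(-1/2653398) = -1*808201*(-1/2653398) = -808201*(-1/2653398) = 808201/2653398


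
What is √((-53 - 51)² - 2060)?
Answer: 2*√2189 ≈ 93.573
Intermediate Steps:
√((-53 - 51)² - 2060) = √((-104)² - 2060) = √(10816 - 2060) = √8756 = 2*√2189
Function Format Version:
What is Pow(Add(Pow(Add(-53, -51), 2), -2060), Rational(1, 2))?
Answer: Mul(2, Pow(2189, Rational(1, 2))) ≈ 93.573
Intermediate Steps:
Pow(Add(Pow(Add(-53, -51), 2), -2060), Rational(1, 2)) = Pow(Add(Pow(-104, 2), -2060), Rational(1, 2)) = Pow(Add(10816, -2060), Rational(1, 2)) = Pow(8756, Rational(1, 2)) = Mul(2, Pow(2189, Rational(1, 2)))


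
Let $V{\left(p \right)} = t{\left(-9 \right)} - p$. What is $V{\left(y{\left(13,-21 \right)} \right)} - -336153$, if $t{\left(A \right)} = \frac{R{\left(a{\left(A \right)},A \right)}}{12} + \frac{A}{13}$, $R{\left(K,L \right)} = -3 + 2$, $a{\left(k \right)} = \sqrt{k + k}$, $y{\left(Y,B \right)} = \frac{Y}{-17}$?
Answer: $\frac{891477727}{2652} \approx 3.3615 \cdot 10^{5}$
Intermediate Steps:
$y{\left(Y,B \right)} = - \frac{Y}{17}$ ($y{\left(Y,B \right)} = Y \left(- \frac{1}{17}\right) = - \frac{Y}{17}$)
$a{\left(k \right)} = \sqrt{2} \sqrt{k}$ ($a{\left(k \right)} = \sqrt{2 k} = \sqrt{2} \sqrt{k}$)
$R{\left(K,L \right)} = -1$
$t{\left(A \right)} = - \frac{1}{12} + \frac{A}{13}$
$V{\left(p \right)} = - \frac{121}{156} - p$ ($V{\left(p \right)} = \left(- \frac{1}{12} + \frac{1}{13} \left(-9\right)\right) - p = \left(- \frac{1}{12} - \frac{9}{13}\right) - p = - \frac{121}{156} - p$)
$V{\left(y{\left(13,-21 \right)} \right)} - -336153 = \left(- \frac{121}{156} - \left(- \frac{1}{17}\right) 13\right) - -336153 = \left(- \frac{121}{156} - - \frac{13}{17}\right) + 336153 = \left(- \frac{121}{156} + \frac{13}{17}\right) + 336153 = - \frac{29}{2652} + 336153 = \frac{891477727}{2652}$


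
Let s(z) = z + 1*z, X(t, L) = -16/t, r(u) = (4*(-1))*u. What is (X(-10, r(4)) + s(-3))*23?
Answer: -506/5 ≈ -101.20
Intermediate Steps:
r(u) = -4*u
s(z) = 2*z (s(z) = z + z = 2*z)
(X(-10, r(4)) + s(-3))*23 = (-16/(-10) + 2*(-3))*23 = (-16*(-⅒) - 6)*23 = (8/5 - 6)*23 = -22/5*23 = -506/5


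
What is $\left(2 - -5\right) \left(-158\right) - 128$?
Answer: $-1234$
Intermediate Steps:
$\left(2 - -5\right) \left(-158\right) - 128 = \left(2 + 5\right) \left(-158\right) - 128 = 7 \left(-158\right) - 128 = -1106 - 128 = -1234$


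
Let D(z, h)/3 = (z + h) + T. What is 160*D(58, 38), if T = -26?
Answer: 33600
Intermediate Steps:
D(z, h) = -78 + 3*h + 3*z (D(z, h) = 3*((z + h) - 26) = 3*((h + z) - 26) = 3*(-26 + h + z) = -78 + 3*h + 3*z)
160*D(58, 38) = 160*(-78 + 3*38 + 3*58) = 160*(-78 + 114 + 174) = 160*210 = 33600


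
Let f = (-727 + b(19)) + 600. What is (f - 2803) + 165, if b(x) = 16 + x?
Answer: -2730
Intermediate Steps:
f = -92 (f = (-727 + (16 + 19)) + 600 = (-727 + 35) + 600 = -692 + 600 = -92)
(f - 2803) + 165 = (-92 - 2803) + 165 = -2895 + 165 = -2730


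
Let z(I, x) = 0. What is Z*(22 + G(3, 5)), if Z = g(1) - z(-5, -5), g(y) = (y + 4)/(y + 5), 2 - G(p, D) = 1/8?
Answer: 955/48 ≈ 19.896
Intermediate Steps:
G(p, D) = 15/8 (G(p, D) = 2 - 1/8 = 15/8)
g(y) = (4 + y)/(5 + y)
Z = 5/6 (Z = (4 + 1)/(5 + 1) - 1*0 = 5/6 + 0 = 5/6 ≈ 0.83333)
Z*(22 + G(3, 5)) = 5*(22 + 15/8)/6 = (5/6)*(191/8) = 955/48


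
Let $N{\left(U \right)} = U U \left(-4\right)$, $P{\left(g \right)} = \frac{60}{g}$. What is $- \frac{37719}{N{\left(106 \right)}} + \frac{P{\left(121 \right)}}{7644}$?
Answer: $\frac{2907492083}{3464148688} \approx 0.83931$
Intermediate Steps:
$N{\left(U \right)} = - 4 U^{2}$ ($N{\left(U \right)} = U^{2} \left(-4\right) = - 4 U^{2}$)
$- \frac{37719}{N{\left(106 \right)}} + \frac{P{\left(121 \right)}}{7644} = - \frac{37719}{\left(-4\right) 106^{2}} + \frac{60 \cdot \frac{1}{121}}{7644} = - \frac{37719}{\left(-4\right) 11236} + 60 \cdot \frac{1}{121} \cdot \frac{1}{7644} = - \frac{37719}{-44944} + \frac{60}{121} \cdot \frac{1}{7644} = \left(-37719\right) \left(- \frac{1}{44944}\right) + \frac{5}{77077} = \frac{37719}{44944} + \frac{5}{77077} = \frac{2907492083}{3464148688}$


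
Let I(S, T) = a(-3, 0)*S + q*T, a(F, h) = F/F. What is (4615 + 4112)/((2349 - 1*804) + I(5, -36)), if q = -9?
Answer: 8727/1874 ≈ 4.6569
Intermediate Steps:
a(F, h) = 1
I(S, T) = S - 9*T (I(S, T) = 1*S - 9*T = S - 9*T)
(4615 + 4112)/((2349 - 1*804) + I(5, -36)) = (4615 + 4112)/((2349 - 1*804) + (5 - 9*(-36))) = 8727/((2349 - 804) + (5 + 324)) = 8727/(1545 + 329) = 8727/1874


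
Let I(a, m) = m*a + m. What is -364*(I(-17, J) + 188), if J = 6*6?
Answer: 141232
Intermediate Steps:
J = 36
I(a, m) = m + a*m (I(a, m) = a*m + m = m + a*m)
-364*(I(-17, J) + 188) = -364*(36*(1 - 17) + 188) = -364*(36*(-16) + 188) = -364*(-576 + 188) = -364*(-388) = 141232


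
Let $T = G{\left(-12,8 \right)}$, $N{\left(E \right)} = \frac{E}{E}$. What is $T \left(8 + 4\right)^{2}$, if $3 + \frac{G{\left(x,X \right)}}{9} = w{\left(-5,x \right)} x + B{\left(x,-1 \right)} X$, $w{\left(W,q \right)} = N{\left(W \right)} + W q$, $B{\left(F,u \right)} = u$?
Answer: $-962928$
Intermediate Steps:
$N{\left(E \right)} = 1$
$w{\left(W,q \right)} = 1 + W q$
$G{\left(x,X \right)} = -27 - 9 X + 9 x \left(1 - 5 x\right)$ ($G{\left(x,X \right)} = -27 + 9 \left(\left(1 - 5 x\right) x - X\right) = -27 + 9 \left(x \left(1 - 5 x\right) - X\right) = -27 + 9 \left(- X + x \left(1 - 5 x\right)\right) = -27 - \left(9 X - 9 x \left(1 - 5 x\right)\right) = -27 - 9 X + 9 x \left(1 - 5 x\right)$)
$T = -6687$ ($T = -27 - 45 \left(-12\right)^{2} - 72 + 9 \left(-12\right) = -27 - 6480 - 72 - 108 = -6687$)
$T \left(8 + 4\right)^{2} = - 6687 \left(8 + 4\right)^{2} = - 6687 \cdot 12^{2} = \left(-6687\right) 144 = -962928$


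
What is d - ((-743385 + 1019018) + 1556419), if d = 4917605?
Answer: 3085553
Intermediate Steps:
d - ((-743385 + 1019018) + 1556419) = 4917605 - ((-743385 + 1019018) + 1556419) = 4917605 - (275633 + 1556419) = 4917605 - 1*1832052 = 4917605 - 1832052 = 3085553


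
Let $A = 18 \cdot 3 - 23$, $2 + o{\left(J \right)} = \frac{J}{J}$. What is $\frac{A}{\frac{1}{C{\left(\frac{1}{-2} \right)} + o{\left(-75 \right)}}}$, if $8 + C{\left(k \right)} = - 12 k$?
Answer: $-93$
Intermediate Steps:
$o{\left(J \right)} = -1$ ($o{\left(J \right)} = -2 + \frac{J}{J} = -2 + 1 = -1$)
$A = 31$ ($A = 54 - 23 = 31$)
$C{\left(k \right)} = -8 - 12 k$
$\frac{A}{\frac{1}{C{\left(\frac{1}{-2} \right)} + o{\left(-75 \right)}}} = \frac{31}{\frac{1}{\left(-8 - \frac{12}{-2}\right) - 1}} = \frac{31}{\frac{1}{\left(-8 - -6\right) - 1}} = \frac{31}{\frac{1}{\left(-8 + 6\right) - 1}} = \frac{31}{\frac{1}{-2 - 1}} = \frac{31}{\frac{1}{-3}} = \frac{31}{- \frac{1}{3}} = 31 \left(-3\right) = -93$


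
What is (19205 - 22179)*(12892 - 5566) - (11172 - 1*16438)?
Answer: -21782258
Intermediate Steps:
(19205 - 22179)*(12892 - 5566) - (11172 - 1*16438) = -2974*7326 - (11172 - 16438) = -21787524 - 1*(-5266) = -21787524 + 5266 = -21782258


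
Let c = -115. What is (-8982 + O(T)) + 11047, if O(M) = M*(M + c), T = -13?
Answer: 3729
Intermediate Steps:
O(M) = M*(-115 + M) (O(M) = M*(M - 115) = M*(-115 + M))
(-8982 + O(T)) + 11047 = (-8982 - 13*(-115 - 13)) + 11047 = (-8982 - 13*(-128)) + 11047 = (-8982 + 1664) + 11047 = -7318 + 11047 = 3729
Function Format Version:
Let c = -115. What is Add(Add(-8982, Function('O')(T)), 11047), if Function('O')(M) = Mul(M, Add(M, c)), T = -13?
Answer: 3729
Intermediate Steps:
Function('O')(M) = Mul(M, Add(-115, M)) (Function('O')(M) = Mul(M, Add(M, -115)) = Mul(M, Add(-115, M)))
Add(Add(-8982, Function('O')(T)), 11047) = Add(Add(-8982, Mul(-13, Add(-115, -13))), 11047) = Add(Add(-8982, Mul(-13, -128)), 11047) = Add(Add(-8982, 1664), 11047) = Add(-7318, 11047) = 3729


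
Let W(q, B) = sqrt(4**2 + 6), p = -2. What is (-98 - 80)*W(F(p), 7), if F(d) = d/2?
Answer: -178*sqrt(22) ≈ -834.89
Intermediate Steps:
F(d) = d/2 (F(d) = d*(1/2) = d/2)
W(q, B) = sqrt(22) (W(q, B) = sqrt(16 + 6) = sqrt(22))
(-98 - 80)*W(F(p), 7) = (-98 - 80)*sqrt(22) = -178*sqrt(22)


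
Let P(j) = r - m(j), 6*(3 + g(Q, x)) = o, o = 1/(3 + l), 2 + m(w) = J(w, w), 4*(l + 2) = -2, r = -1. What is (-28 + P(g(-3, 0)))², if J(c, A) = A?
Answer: 5329/9 ≈ 592.11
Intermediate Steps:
l = -5/2 (l = -2 + (¼)*(-2) = -2 - ½ = -5/2 ≈ -2.5000)
m(w) = -2 + w
o = 2 (o = 1/(3 - 5/2) = 1/(½) = 2)
g(Q, x) = -8/3 (g(Q, x) = -3 + (⅙)*2 = -3 + ⅓ = -8/3)
P(j) = 1 - j (P(j) = -1 - (-2 + j) = -1 + (2 - j) = 1 - j)
(-28 + P(g(-3, 0)))² = (-28 + (1 - 1*(-8/3)))² = (-28 + (1 + 8/3))² = (-28 + 11/3)² = (-73/3)² = 5329/9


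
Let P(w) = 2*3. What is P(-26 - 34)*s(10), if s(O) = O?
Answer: 60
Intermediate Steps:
P(w) = 6
P(-26 - 34)*s(10) = 6*10 = 60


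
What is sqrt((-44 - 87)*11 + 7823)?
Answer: sqrt(6382) ≈ 79.887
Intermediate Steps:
sqrt((-44 - 87)*11 + 7823) = sqrt(-131*11 + 7823) = sqrt(-1441 + 7823) = sqrt(6382)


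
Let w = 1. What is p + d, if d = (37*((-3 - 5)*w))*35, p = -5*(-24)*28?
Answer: -7000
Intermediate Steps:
p = 3360 (p = 120*28 = 3360)
d = -10360 (d = (37*((-3 - 5)*1))*35 = (37*(-8*1))*35 = (37*(-8))*35 = -296*35 = -10360)
p + d = 3360 - 10360 = -7000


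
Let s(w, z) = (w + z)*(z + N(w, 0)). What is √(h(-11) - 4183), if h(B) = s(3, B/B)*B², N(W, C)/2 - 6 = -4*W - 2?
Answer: I*√11443 ≈ 106.97*I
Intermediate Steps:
N(W, C) = 8 - 8*W (N(W, C) = 12 + 2*(-4*W - 2) = 12 + 2*(-2 - 4*W) = 12 + (-4 - 8*W) = 8 - 8*W)
s(w, z) = (w + z)*(8 + z - 8*w) (s(w, z) = (w + z)*(z + (8 - 8*w)) = (w + z)*(8 + z - 8*w))
h(B) = -60*B² (h(B) = ((B/B)² + 3*(B/B) - 8*3*(-1 + 3) - 8*B/B*(-1 + 3))*B² = (1² + 3*1 - 8*3*2 - 8*1*2)*B² = (1 + 3 - 48 - 16)*B² = -60*B²)
√(h(-11) - 4183) = √(-60*(-11)² - 4183) = √(-60*121 - 4183) = √(-7260 - 4183) = √(-11443) = I*√11443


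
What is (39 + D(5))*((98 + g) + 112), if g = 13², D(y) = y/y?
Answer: 15160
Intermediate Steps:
D(y) = 1
g = 169
(39 + D(5))*((98 + g) + 112) = (39 + 1)*((98 + 169) + 112) = 40*(267 + 112) = 40*379 = 15160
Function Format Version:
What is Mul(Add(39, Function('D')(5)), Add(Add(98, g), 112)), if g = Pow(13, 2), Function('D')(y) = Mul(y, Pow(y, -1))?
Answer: 15160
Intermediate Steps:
Function('D')(y) = 1
g = 169
Mul(Add(39, Function('D')(5)), Add(Add(98, g), 112)) = Mul(Add(39, 1), Add(Add(98, 169), 112)) = Mul(40, Add(267, 112)) = Mul(40, 379) = 15160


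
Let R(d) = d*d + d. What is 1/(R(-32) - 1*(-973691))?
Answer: 1/974683 ≈ 1.0260e-6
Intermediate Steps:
R(d) = d + d² (R(d) = d² + d = d + d²)
1/(R(-32) - 1*(-973691)) = 1/(-32*(1 - 32) - 1*(-973691)) = 1/(-32*(-31) + 973691) = 1/(992 + 973691) = 1/974683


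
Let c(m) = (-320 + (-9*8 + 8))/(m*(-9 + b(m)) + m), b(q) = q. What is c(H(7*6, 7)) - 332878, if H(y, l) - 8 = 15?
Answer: -38281098/115 ≈ -3.3288e+5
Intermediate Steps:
H(y, l) = 23 (H(y, l) = 8 + 15 = 23)
c(m) = -384/(m + m*(-9 + m)) (c(m) = (-320 + (-9*8 + 8))/(m*(-9 + m) + m) = (-320 + (-72 + 8))/(m + m*(-9 + m)) = (-320 - 64)/(m + m*(-9 + m)) = -384/(m + m*(-9 + m)))
c(H(7*6, 7)) - 332878 = -384/(23*(-8 + 23)) - 332878 = -384*1/23/15 - 332878 = -384*1/23*1/15 - 332878 = -128/115 - 332878 = -38281098/115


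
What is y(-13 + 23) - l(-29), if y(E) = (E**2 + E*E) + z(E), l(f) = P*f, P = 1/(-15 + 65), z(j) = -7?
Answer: 9679/50 ≈ 193.58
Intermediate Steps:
P = 1/50 ≈ 0.020000
l(f) = f/50
y(E) = -7 + 2*E**2 (y(E) = (E**2 + E*E) - 7 = (E**2 + E**2) - 7 = 2*E**2 - 7 = -7 + 2*E**2)
y(-13 + 23) - l(-29) = (-7 + 2*(-13 + 23)**2) - (-29)/50 = (-7 + 2*10**2) - 1*(-29/50) = (-7 + 2*100) + 29/50 = (-7 + 200) + 29/50 = 193 + 29/50 = 9679/50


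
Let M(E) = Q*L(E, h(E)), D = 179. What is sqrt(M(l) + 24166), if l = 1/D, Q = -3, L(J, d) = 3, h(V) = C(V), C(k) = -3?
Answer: 7*sqrt(493) ≈ 155.43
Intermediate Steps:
h(V) = -3
l = 1/179 ≈ 0.0055866
M(E) = -9 (M(E) = -3*3 = -9)
sqrt(M(l) + 24166) = sqrt(-9 + 24166) = sqrt(24157) = 7*sqrt(493)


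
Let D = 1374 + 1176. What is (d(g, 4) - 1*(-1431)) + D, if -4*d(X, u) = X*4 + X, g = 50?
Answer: 7837/2 ≈ 3918.5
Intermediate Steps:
D = 2550
d(X, u) = -5*X/4 (d(X, u) = -(X*4 + X)/4 = -(4*X + X)/4 = -5*X/4)
(d(g, 4) - 1*(-1431)) + D = (-5/4*50 - 1*(-1431)) + 2550 = (-125/2 + 1431) + 2550 = 2737/2 + 2550 = 7837/2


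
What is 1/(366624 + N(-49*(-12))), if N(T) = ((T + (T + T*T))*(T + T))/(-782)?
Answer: -391/60638976 ≈ -6.4480e-6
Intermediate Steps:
N(T) = -T*(T**2 + 2*T)/391 (N(T) = ((T + (T + T**2))*(2*T))*(-1/782) = ((T**2 + 2*T)*(2*T))*(-1/782) = (2*T*(T**2 + 2*T))*(-1/782) = -T*(T**2 + 2*T)/391)
1/(366624 + N(-49*(-12))) = 1/(366624 + (-49*(-12))**2*(-2 - (-49)*(-12))/391) = 1/(366624 + (1/391)*588**2*(-2 - 1*588)) = 1/(366624 + (1/391)*345744*(-2 - 588)) = 1/(366624 + (1/391)*345744*(-590)) = 1/(366624 - 203988960/391) = 1/(-60638976/391) = -391/60638976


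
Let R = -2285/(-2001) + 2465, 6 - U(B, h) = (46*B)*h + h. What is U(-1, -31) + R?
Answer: 2155361/2001 ≈ 1077.1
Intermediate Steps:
U(B, h) = 6 - h - 46*B*h (U(B, h) = 6 - ((46*B)*h + h) = 6 - (46*B*h + h) = 6 - (h + 46*B*h) = 6 + (-h - 46*B*h) = 6 - h - 46*B*h)
R = 4934750/2001 (R = -2285*(-1/2001) + 2465 = 2285/2001 + 2465 = 4934750/2001 ≈ 2466.1)
U(-1, -31) + R = (6 - 1*(-31) - 46*(-1)*(-31)) + 4934750/2001 = (6 + 31 - 1426) + 4934750/2001 = -1389 + 4934750/2001 = 2155361/2001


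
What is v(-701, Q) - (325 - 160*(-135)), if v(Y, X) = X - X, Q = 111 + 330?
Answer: -21925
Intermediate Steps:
Q = 441
v(Y, X) = 0
v(-701, Q) - (325 - 160*(-135)) = 0 - (325 - 160*(-135)) = 0 - (325 + 21600) = 0 - 1*21925 = 0 - 21925 = -21925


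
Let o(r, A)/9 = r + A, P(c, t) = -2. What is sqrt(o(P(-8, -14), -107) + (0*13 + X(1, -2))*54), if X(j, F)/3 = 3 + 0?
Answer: 3*I*sqrt(55) ≈ 22.249*I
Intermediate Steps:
X(j, F) = 9 (X(j, F) = 3*(3 + 0) = 3*3 = 9)
o(r, A) = 9*A + 9*r (o(r, A) = 9*(r + A) = 9*(A + r) = 9*A + 9*r)
sqrt(o(P(-8, -14), -107) + (0*13 + X(1, -2))*54) = sqrt((9*(-107) + 9*(-2)) + (0*13 + 9)*54) = sqrt((-963 - 18) + (0 + 9)*54) = sqrt(-981 + 9*54) = sqrt(-981 + 486) = sqrt(-495) = 3*I*sqrt(55)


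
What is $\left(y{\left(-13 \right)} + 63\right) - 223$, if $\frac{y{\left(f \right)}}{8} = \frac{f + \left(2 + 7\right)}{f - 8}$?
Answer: $- \frac{3328}{21} \approx -158.48$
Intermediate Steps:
$y{\left(f \right)} = \frac{8 \left(9 + f\right)}{-8 + f}$ ($y{\left(f \right)} = 8 \frac{f + \left(2 + 7\right)}{f - 8} = 8 \frac{f + 9}{-8 + f} = 8 \frac{9 + f}{-8 + f} = \frac{8 \left(9 + f\right)}{-8 + f}$)
$\left(y{\left(-13 \right)} + 63\right) - 223 = \left(\frac{8 \left(9 - 13\right)}{-8 - 13} + 63\right) - 223 = \left(8 \frac{1}{-21} \left(-4\right) + 63\right) - 223 = \left(8 \left(- \frac{1}{21}\right) \left(-4\right) + 63\right) - 223 = \left(\frac{32}{21} + 63\right) - 223 = \frac{1355}{21} - 223 = - \frac{3328}{21}$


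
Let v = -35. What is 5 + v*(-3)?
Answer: 110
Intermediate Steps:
5 + v*(-3) = 5 - 35*(-3) = 5 + 105 = 110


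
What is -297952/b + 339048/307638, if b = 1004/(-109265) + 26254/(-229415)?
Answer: 4254961191842563004/1765486610109 ≈ 2.4101e+6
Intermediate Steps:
b = -619795194/5013405995 (b = 1004*(-1/109265) + 26254*(-1/229415) = -1004/109265 - 26254/229415 = -619795194/5013405995 ≈ -0.12363)
-297952/b + 339048/307638 = -297952/(-619795194/5013405995) + 339048/307638 = -297952*(-5013405995/619795194) + 339048*(1/307638) = 746877171511120/309897597 + 18836/17091 = 4254961191842563004/1765486610109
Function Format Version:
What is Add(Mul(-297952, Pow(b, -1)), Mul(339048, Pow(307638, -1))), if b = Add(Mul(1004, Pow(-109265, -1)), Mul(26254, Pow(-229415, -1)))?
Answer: Rational(4254961191842563004, 1765486610109) ≈ 2.4101e+6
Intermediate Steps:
b = Rational(-619795194, 5013405995) (b = Add(Mul(1004, Rational(-1, 109265)), Mul(26254, Rational(-1, 229415))) = Add(Rational(-1004, 109265), Rational(-26254, 229415)) = Rational(-619795194, 5013405995) ≈ -0.12363)
Add(Mul(-297952, Pow(b, -1)), Mul(339048, Pow(307638, -1))) = Add(Mul(-297952, Pow(Rational(-619795194, 5013405995), -1)), Mul(339048, Pow(307638, -1))) = Add(Mul(-297952, Rational(-5013405995, 619795194)), Mul(339048, Rational(1, 307638))) = Add(Rational(746877171511120, 309897597), Rational(18836, 17091)) = Rational(4254961191842563004, 1765486610109)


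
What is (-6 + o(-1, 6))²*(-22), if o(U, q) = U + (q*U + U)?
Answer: -4312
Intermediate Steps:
o(U, q) = 2*U + U*q (o(U, q) = U + (U*q + U) = U + (U + U*q) = 2*U + U*q)
(-6 + o(-1, 6))²*(-22) = (-6 - (2 + 6))²*(-22) = (-6 - 1*8)²*(-22) = (-6 - 8)²*(-22) = (-14)²*(-22) = 196*(-22) = -4312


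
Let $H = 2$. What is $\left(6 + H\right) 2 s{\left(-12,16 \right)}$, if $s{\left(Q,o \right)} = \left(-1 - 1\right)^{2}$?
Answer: $64$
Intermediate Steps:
$s{\left(Q,o \right)} = 4$ ($s{\left(Q,o \right)} = \left(-2\right)^{2} = 4$)
$\left(6 + H\right) 2 s{\left(-12,16 \right)} = \left(6 + 2\right) 2 \cdot 4 = 8 \cdot 2 \cdot 4 = 16 \cdot 4 = 64$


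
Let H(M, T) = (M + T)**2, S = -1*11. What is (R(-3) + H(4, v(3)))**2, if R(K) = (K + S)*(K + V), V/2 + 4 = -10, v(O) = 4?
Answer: 248004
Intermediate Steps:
S = -11
V = -28 (V = -8 + 2*(-10) = -8 - 20 = -28)
R(K) = (-28 + K)*(-11 + K) (R(K) = (K - 11)*(K - 28) = (-11 + K)*(-28 + K) = (-28 + K)*(-11 + K))
(R(-3) + H(4, v(3)))**2 = ((308 + (-3)**2 - 39*(-3)) + (4 + 4)**2)**2 = ((308 + 9 + 117) + 8**2)**2 = (434 + 64)**2 = 498**2 = 248004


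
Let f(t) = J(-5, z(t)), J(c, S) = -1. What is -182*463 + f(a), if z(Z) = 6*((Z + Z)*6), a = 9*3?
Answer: -84267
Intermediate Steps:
a = 27
z(Z) = 72*Z (z(Z) = 6*((2*Z)*6) = 6*(12*Z) = 72*Z)
f(t) = -1
-182*463 + f(a) = -182*463 - 1 = -84266 - 1 = -84267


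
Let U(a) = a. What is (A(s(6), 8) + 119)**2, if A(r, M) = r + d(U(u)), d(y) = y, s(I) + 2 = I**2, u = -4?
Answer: 22201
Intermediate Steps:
s(I) = -2 + I**2
A(r, M) = -4 + r (A(r, M) = r - 4 = -4 + r)
(A(s(6), 8) + 119)**2 = ((-4 + (-2 + 6**2)) + 119)**2 = ((-4 + (-2 + 36)) + 119)**2 = ((-4 + 34) + 119)**2 = (30 + 119)**2 = 149**2 = 22201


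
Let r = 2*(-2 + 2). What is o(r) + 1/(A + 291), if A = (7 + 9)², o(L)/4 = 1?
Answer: 2189/547 ≈ 4.0018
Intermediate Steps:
r = 0 (r = 2*0 = 0)
o(L) = 4 (o(L) = 4*1 = 4)
A = 256 (A = 16² = 256)
o(r) + 1/(A + 291) = 4 + 1/(256 + 291) = 4 + 1/547 = 2189/547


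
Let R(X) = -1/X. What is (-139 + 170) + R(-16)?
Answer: 497/16 ≈ 31.063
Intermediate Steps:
(-139 + 170) + R(-16) = (-139 + 170) - 1/(-16) = 31 - 1*(-1/16) = 31 + 1/16 = 497/16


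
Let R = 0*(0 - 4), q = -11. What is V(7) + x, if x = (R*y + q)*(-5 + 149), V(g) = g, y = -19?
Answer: -1577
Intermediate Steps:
R = 0 (R = 0*(-4) = 0)
x = -1584 (x = (0*(-19) - 11)*(-5 + 149) = (0 - 11)*144 = -11*144 = -1584)
V(7) + x = 7 - 1584 = -1577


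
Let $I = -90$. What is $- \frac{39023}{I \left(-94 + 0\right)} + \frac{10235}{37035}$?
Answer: $- \frac{30191749}{6962580} \approx -4.3363$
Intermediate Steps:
$- \frac{39023}{I \left(-94 + 0\right)} + \frac{10235}{37035} = - \frac{39023}{\left(-90\right) \left(-94 + 0\right)} + \frac{10235}{37035} = - \frac{39023}{\left(-90\right) \left(-94\right)} + 10235 \cdot \frac{1}{37035} = - \frac{39023}{8460} + \frac{2047}{7407} = - \frac{30191749}{6962580}$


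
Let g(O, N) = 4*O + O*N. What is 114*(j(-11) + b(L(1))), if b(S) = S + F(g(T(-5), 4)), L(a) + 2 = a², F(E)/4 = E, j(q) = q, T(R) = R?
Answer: -19608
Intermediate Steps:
g(O, N) = 4*O + N*O
F(E) = 4*E
L(a) = -2 + a²
b(S) = -160 + S (b(S) = S + 4*(-5*(4 + 4)) = S + 4*(-5*8) = S + 4*(-40) = S - 160 = -160 + S)
114*(j(-11) + b(L(1))) = 114*(-11 + (-160 + (-2 + 1²))) = 114*(-11 + (-160 + (-2 + 1))) = 114*(-11 + (-160 - 1)) = 114*(-11 - 161) = 114*(-172) = -19608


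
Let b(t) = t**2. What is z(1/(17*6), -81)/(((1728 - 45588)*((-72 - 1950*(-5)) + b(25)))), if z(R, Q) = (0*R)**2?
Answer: 0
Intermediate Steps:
z(R, Q) = 0 (z(R, Q) = 0**2 = 0)
z(1/(17*6), -81)/(((1728 - 45588)*((-72 - 1950*(-5)) + b(25)))) = 0/(((1728 - 45588)*((-72 - 1950*(-5)) + 25**2))) = 0/((-43860*((-72 - 78*(-125)) + 625))) = 0/((-43860*((-72 + 9750) + 625))) = 0/((-43860*(9678 + 625))) = 0/((-43860*10303)) = 0/(-451889580) = 0*(-1/451889580) = 0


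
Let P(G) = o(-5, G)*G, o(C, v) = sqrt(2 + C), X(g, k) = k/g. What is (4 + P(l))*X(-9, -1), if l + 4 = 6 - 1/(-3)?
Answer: 4/9 + 7*I*sqrt(3)/27 ≈ 0.44444 + 0.44905*I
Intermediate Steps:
l = 7/3 (l = -4 + (6 - 1/(-3)) = -4 + (6 - 1/3*(-1)) = -4 + (6 + 1/3) = -4 + 19/3 = 7/3 ≈ 2.3333)
P(G) = I*G*sqrt(3) (P(G) = sqrt(2 - 5)*G = sqrt(-3)*G = (I*sqrt(3))*G = I*G*sqrt(3))
(4 + P(l))*X(-9, -1) = (4 + I*(7/3)*sqrt(3))*(-1/(-9)) = (4 + 7*I*sqrt(3)/3)*(-1*(-1/9)) = (4 + 7*I*sqrt(3)/3)*(1/9) = 4/9 + 7*I*sqrt(3)/27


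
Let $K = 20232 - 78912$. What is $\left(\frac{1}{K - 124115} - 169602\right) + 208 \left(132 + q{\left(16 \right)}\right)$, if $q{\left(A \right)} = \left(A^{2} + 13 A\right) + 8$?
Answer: $- \frac{8037496151}{182795} \approx -43970.0$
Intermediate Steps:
$q{\left(A \right)} = 8 + A^{2} + 13 A$
$K = -58680$
$\left(\frac{1}{K - 124115} - 169602\right) + 208 \left(132 + q{\left(16 \right)}\right) = \left(\frac{1}{-58680 - 124115} - 169602\right) + 208 \left(132 + \left(8 + 16^{2} + 13 \cdot 16\right)\right) = \left(\frac{1}{-182795} - 169602\right) + 208 \left(132 + \left(8 + 256 + 208\right)\right) = \left(- \frac{1}{182795} - 169602\right) + 208 \left(132 + 472\right) = - \frac{31002397591}{182795} + 208 \cdot 604 = - \frac{31002397591}{182795} + 125632 = - \frac{8037496151}{182795}$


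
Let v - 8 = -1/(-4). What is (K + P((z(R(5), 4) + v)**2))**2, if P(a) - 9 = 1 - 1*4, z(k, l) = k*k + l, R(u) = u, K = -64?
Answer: 3364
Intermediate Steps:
z(k, l) = l + k**2 (z(k, l) = k**2 + l = l + k**2)
v = 33/4 (v = 8 - 1/(-4) = 8 - 1*(-1/4) = 8 + 1/4 = 33/4 ≈ 8.2500)
P(a) = 6 (P(a) = 9 + (1 - 1*4) = 9 + (1 - 4) = 9 - 3 = 6)
(K + P((z(R(5), 4) + v)**2))**2 = (-64 + 6)**2 = (-58)**2 = 3364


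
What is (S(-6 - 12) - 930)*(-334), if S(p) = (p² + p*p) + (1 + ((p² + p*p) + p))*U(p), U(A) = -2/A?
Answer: 636938/9 ≈ 70771.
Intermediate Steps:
S(p) = 2*p² - 2*(1 + p + 2*p²)/p (S(p) = (p² + p*p) + (1 + ((p² + p*p) + p))*(-2/p) = (p² + p²) + (1 + ((p² + p²) + p))*(-2/p) = 2*p² + (1 + (2*p² + p))*(-2/p) = 2*p² + (1 + (p + 2*p²))*(-2/p) = 2*p² + (1 + p + 2*p²)*(-2/p) = 2*p² - 2*(1 + p + 2*p²)/p)
(S(-6 - 12) - 930)*(-334) = ((-2 - 4*(-6 - 12) - 2/(-6 - 12) + 2*(-6 - 12)²) - 930)*(-334) = ((-2 - 4*(-18) - 2/(-18) + 2*(-18)²) - 930)*(-334) = ((-2 + 72 - 2*(-1/18) + 2*324) - 930)*(-334) = ((-2 + 72 + ⅑ + 648) - 930)*(-334) = (6463/9 - 930)*(-334) = -1907/9*(-334) = 636938/9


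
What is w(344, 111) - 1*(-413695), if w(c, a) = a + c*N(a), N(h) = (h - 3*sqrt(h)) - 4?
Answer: 450614 - 1032*sqrt(111) ≈ 4.3974e+5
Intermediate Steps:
N(h) = -4 + h - 3*sqrt(h)
w(c, a) = a + c*(-4 + a - 3*sqrt(a))
w(344, 111) - 1*(-413695) = (111 - 1*344*(4 - 1*111 + 3*sqrt(111))) - 1*(-413695) = (111 - 1*344*(4 - 111 + 3*sqrt(111))) + 413695 = (111 - 1*344*(-107 + 3*sqrt(111))) + 413695 = (111 + (36808 - 1032*sqrt(111))) + 413695 = (36919 - 1032*sqrt(111)) + 413695 = 450614 - 1032*sqrt(111)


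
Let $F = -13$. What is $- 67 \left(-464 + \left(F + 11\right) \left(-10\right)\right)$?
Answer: $29748$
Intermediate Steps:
$- 67 \left(-464 + \left(F + 11\right) \left(-10\right)\right) = - 67 \left(-464 + \left(-13 + 11\right) \left(-10\right)\right) = - 67 \left(-464 - -20\right) = - 67 \left(-464 + 20\right) = \left(-67\right) \left(-444\right) = 29748$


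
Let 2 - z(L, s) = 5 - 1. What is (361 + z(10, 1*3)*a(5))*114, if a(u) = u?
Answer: 40014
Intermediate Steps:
z(L, s) = -2 (z(L, s) = 2 - (5 - 1) = 2 - 1*4 = 2 - 4 = -2)
(361 + z(10, 1*3)*a(5))*114 = (361 - 2*5)*114 = (361 - 10)*114 = 351*114 = 40014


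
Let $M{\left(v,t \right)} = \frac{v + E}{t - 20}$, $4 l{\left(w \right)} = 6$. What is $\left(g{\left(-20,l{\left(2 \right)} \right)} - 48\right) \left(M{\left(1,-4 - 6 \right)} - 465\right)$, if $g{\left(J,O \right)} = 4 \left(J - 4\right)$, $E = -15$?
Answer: $\frac{334464}{5} \approx 66893.0$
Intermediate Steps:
$l{\left(w \right)} = \frac{3}{2}$ ($l{\left(w \right)} = \frac{1}{4} \cdot 6 = \frac{3}{2}$)
$g{\left(J,O \right)} = -16 + 4 J$ ($g{\left(J,O \right)} = 4 \left(-4 + J\right) = -16 + 4 J$)
$M{\left(v,t \right)} = \frac{-15 + v}{-20 + t}$ ($M{\left(v,t \right)} = \frac{v - 15}{t - 20} = \frac{-15 + v}{-20 + t}$)
$\left(g{\left(-20,l{\left(2 \right)} \right)} - 48\right) \left(M{\left(1,-4 - 6 \right)} - 465\right) = \left(\left(-16 + 4 \left(-20\right)\right) - 48\right) \left(\frac{-15 + 1}{-20 - 10} - 465\right) = \left(\left(-16 - 80\right) - 48\right) \left(\frac{1}{-20 - 10} \left(-14\right) - 465\right) = \left(-96 - 48\right) \left(\frac{1}{-30} \left(-14\right) - 465\right) = - 144 \left(\left(- \frac{1}{30}\right) \left(-14\right) - 465\right) = - 144 \left(\frac{7}{15} - 465\right) = \left(-144\right) \left(- \frac{6968}{15}\right) = \frac{334464}{5}$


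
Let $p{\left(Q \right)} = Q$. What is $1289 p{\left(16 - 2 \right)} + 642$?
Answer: $18688$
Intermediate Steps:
$1289 p{\left(16 - 2 \right)} + 642 = 1289 \left(16 - 2\right) + 642 = 1289 \cdot 14 + 642 = 18046 + 642 = 18688$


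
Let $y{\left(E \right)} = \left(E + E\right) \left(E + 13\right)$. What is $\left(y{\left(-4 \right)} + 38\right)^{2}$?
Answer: $1156$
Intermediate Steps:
$y{\left(E \right)} = 2 E \left(13 + E\right)$
$\left(y{\left(-4 \right)} + 38\right)^{2} = \left(2 \left(-4\right) \left(13 - 4\right) + 38\right)^{2} = \left(2 \left(-4\right) 9 + 38\right)^{2} = \left(-72 + 38\right)^{2} = \left(-34\right)^{2} = 1156$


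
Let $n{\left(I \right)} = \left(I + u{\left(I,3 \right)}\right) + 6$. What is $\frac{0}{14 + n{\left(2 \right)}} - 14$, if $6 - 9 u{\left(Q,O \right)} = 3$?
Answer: $-14$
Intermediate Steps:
$u{\left(Q,O \right)} = \frac{1}{3}$ ($u{\left(Q,O \right)} = \frac{2}{3} - \frac{1}{3} = \frac{1}{3}$)
$n{\left(I \right)} = \frac{19}{3} + I$ ($n{\left(I \right)} = \left(I + \frac{1}{3}\right) + 6 = \left(\frac{1}{3} + I\right) + 6 = \frac{19}{3} + I$)
$\frac{0}{14 + n{\left(2 \right)}} - 14 = \frac{0}{14 + \left(\frac{19}{3} + 2\right)} - 14 = \frac{0}{14 + \frac{25}{3}} - 14 = \frac{0}{\frac{67}{3}} - 14 = 0 \cdot \frac{3}{67} - 14 = 0 - 14 = -14$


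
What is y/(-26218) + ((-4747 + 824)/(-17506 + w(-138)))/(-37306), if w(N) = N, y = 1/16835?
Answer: -866096042377/145264140627565960 ≈ -5.9622e-6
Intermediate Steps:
y = 1/16835 ≈ 5.9400e-5
y/(-26218) + ((-4747 + 824)/(-17506 + w(-138)))/(-37306) = (1/16835)/(-26218) + ((-4747 + 824)/(-17506 - 138))/(-37306) = (1/16835)*(-1/26218) - 3923/(-17644)*(-1/37306) = -1/441380030 - 3923*(-1/17644)*(-1/37306) = -1/441380030 + (3923/17644)*(-1/37306) = -1/441380030 - 3923/658227064 = -866096042377/145264140627565960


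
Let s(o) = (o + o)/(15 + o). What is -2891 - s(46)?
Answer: -176443/61 ≈ -2892.5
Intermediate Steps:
s(o) = 2*o/(15 + o) (s(o) = (2*o)/(15 + o) = 2*o/(15 + o))
-2891 - s(46) = -2891 - 2*46/(15 + 46) = -2891 - 2*46/61 = -2891 - 1*92/61 = -2891 - 92/61 = -176443/61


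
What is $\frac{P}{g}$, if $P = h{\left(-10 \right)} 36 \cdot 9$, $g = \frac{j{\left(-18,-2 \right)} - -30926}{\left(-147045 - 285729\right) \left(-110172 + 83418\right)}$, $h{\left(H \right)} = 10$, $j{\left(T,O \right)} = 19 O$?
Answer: $\frac{13359733380}{11} \approx 1.2145 \cdot 10^{9}$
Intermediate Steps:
$g = \frac{22}{8246749}$ ($g = \frac{19 \left(-2\right) - -30926}{\left(-147045 - 285729\right) \left(-110172 + 83418\right)} = \frac{-38 + 30926}{\left(-432774\right) \left(-26754\right)} = \frac{30888}{11578435596} = 30888 \cdot \frac{1}{11578435596} = \frac{22}{8246749} \approx 2.6677 \cdot 10^{-6}$)
$P = 3240$ ($P = 10 \cdot 36 \cdot 9 = 360 \cdot 9 = 3240$)
$\frac{P}{g} = \frac{3240}{\frac{22}{8246749}} = 3240 \cdot \frac{8246749}{22} = \frac{13359733380}{11}$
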